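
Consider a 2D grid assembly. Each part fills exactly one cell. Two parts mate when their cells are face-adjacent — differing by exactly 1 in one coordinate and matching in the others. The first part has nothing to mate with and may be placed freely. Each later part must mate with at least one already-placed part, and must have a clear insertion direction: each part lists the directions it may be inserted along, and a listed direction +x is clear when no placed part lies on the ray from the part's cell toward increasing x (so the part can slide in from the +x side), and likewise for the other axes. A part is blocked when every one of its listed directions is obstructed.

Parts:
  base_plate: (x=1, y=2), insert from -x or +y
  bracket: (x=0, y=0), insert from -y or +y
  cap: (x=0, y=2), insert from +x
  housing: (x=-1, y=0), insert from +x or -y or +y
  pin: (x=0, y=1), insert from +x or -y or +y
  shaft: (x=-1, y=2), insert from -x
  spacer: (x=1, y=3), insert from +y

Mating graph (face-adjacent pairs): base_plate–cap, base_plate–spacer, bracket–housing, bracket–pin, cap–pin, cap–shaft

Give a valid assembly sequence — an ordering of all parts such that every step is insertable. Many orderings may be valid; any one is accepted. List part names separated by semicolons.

housing; bracket; pin; cap; base_plate; spacer; shaft

1. housing@(-1, 0) [+x clear] — {housing}
2. bracket@(0, 0) [-y clear] — {bracket, housing}
3. pin@(0, 1) [+x clear] — {bracket, housing, pin}
4. cap@(0, 2) [+x clear] — {bracket, cap, housing, pin}
5. base_plate@(1, 2) [+y clear] — {base_plate, bracket, cap, housing, pin}
6. spacer@(1, 3) [+y clear] — {base_plate, bracket, cap, housing, pin, spacer}
7. shaft@(-1, 2) [-x clear] — {base_plate, bracket, cap, housing, pin, shaft, spacer}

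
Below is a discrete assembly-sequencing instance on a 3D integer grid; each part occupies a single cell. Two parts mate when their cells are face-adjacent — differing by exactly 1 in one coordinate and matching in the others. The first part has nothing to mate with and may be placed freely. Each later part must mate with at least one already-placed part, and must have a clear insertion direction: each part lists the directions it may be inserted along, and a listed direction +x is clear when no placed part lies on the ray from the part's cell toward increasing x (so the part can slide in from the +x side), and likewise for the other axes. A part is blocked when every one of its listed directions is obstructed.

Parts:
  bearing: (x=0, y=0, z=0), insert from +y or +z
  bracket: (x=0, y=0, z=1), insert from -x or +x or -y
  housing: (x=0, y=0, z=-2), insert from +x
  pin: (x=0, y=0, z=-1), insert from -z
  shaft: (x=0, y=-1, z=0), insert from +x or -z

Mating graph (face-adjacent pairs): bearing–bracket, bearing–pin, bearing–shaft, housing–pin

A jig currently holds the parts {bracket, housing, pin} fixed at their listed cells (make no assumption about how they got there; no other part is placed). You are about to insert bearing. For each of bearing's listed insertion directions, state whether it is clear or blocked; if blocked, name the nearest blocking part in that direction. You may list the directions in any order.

+y: clear; +z: blocked by bracket

+y: ray from bearing(0, 0, 0) has no placed part ⇒ clear
+z: nearest on ray is bracket@(0, 0, 1) ⇒ blocked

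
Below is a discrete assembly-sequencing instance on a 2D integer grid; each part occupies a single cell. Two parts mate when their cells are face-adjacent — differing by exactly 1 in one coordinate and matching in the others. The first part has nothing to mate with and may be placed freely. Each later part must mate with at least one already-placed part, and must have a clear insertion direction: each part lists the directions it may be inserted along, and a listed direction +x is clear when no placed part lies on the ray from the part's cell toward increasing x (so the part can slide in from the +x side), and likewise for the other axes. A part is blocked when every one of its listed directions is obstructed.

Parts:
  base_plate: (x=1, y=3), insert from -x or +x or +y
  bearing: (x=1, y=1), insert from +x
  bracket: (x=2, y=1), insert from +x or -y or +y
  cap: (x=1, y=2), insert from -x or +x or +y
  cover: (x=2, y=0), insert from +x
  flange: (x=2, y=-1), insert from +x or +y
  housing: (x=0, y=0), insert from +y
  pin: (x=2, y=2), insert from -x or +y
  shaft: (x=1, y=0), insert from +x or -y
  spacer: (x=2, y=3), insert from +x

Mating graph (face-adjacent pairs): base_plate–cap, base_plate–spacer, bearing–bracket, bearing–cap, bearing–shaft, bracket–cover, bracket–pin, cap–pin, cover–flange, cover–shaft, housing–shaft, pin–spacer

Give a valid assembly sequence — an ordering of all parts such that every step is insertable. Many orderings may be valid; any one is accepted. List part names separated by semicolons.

flange; cover; shaft; housing; bearing; cap; pin; base_plate; bracket; spacer

1. flange@(2, -1) [+x clear] — {flange}
2. cover@(2, 0) [+x clear] — {cover, flange}
3. shaft@(1, 0) [-y clear] — {cover, flange, shaft}
4. housing@(0, 0) [+y clear] — {cover, flange, housing, shaft}
5. bearing@(1, 1) [+x clear] — {bearing, cover, flange, housing, shaft}
6. cap@(1, 2) [-x clear] — {bearing, cap, cover, flange, housing, shaft}
7. pin@(2, 2) [+y clear] — {bearing, cap, cover, flange, housing, pin, shaft}
8. base_plate@(1, 3) [-x clear] — {base_plate, bearing, cap, cover, flange, housing, pin, shaft}
9. bracket@(2, 1) [+x clear] — {base_plate, bearing, bracket, cap, cover, flange, housing, pin, shaft}
10. spacer@(2, 3) [+x clear] — {base_plate, bearing, bracket, cap, cover, flange, housing, pin, shaft, spacer}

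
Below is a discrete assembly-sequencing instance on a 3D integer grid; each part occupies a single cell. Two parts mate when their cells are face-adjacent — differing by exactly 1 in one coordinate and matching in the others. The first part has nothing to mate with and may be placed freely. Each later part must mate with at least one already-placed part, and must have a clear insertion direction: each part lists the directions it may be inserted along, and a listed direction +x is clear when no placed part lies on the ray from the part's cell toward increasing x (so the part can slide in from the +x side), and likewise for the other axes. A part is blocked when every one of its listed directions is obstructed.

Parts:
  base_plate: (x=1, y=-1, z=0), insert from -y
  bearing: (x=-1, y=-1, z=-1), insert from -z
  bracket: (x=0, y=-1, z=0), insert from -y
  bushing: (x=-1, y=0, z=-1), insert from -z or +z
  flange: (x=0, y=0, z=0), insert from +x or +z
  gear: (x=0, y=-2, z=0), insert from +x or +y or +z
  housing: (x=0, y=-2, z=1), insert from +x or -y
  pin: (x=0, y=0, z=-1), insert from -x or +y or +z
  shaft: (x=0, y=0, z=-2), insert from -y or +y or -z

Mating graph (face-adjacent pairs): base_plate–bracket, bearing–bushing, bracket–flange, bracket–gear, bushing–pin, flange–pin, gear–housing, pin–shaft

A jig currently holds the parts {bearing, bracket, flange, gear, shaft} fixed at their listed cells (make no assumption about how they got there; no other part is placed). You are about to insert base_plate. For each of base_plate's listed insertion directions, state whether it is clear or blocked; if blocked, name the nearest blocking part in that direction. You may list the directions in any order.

-y: clear

-y: ray from base_plate(1, -1, 0) has no placed part ⇒ clear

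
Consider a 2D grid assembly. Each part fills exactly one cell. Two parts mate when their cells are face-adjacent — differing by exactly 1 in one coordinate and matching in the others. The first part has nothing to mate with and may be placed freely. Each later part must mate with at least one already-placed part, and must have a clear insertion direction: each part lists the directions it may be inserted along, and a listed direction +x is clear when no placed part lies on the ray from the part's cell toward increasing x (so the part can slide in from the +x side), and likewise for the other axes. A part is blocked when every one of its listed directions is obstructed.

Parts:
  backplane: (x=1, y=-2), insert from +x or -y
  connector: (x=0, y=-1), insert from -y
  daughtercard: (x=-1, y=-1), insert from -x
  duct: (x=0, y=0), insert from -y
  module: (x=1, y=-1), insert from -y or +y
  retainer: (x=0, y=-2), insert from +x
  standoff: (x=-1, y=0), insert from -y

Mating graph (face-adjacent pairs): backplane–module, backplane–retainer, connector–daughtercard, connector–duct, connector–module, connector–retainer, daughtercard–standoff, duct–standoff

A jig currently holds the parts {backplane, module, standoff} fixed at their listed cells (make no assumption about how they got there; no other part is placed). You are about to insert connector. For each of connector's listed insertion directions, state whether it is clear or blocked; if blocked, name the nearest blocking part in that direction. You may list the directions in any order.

-y: ray from connector(0, -1) has no placed part ⇒ clear

-y: clear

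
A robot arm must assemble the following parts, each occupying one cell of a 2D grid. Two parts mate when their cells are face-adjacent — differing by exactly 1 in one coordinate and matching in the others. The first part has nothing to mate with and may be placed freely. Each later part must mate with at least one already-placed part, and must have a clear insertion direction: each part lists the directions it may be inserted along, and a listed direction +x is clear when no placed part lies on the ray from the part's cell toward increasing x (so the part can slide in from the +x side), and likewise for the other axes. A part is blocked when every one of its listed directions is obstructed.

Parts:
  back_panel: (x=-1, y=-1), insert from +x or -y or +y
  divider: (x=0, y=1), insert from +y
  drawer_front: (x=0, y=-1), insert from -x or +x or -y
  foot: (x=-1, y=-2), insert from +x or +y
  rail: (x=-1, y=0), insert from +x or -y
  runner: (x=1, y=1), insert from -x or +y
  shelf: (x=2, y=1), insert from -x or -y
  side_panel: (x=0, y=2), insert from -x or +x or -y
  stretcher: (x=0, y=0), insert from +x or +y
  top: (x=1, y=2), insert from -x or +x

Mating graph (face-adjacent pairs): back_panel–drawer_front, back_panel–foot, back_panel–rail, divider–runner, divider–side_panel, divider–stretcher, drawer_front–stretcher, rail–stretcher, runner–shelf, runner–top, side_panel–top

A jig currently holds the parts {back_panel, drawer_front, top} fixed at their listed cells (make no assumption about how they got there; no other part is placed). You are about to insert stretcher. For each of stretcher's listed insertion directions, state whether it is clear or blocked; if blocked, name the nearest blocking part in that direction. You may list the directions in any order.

+x: ray from stretcher(0, 0) has no placed part ⇒ clear
+y: ray from stretcher(0, 0) has no placed part ⇒ clear

+x: clear; +y: clear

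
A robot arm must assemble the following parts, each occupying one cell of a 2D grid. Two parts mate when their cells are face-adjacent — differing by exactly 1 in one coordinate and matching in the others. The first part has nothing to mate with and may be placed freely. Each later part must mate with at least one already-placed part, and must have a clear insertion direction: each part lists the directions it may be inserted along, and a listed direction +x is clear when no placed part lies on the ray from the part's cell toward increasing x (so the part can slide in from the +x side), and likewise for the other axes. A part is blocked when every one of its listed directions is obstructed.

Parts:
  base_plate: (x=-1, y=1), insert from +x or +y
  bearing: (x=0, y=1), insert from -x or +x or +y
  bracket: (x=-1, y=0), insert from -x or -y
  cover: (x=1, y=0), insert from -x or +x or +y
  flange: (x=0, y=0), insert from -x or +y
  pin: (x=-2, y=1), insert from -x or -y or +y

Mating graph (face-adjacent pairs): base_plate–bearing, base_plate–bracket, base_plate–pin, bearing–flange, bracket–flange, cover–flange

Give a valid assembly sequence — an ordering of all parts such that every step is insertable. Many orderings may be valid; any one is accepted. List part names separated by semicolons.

cover; flange; bearing; base_plate; pin; bracket

1. cover@(1, 0) [-x clear] — {cover}
2. flange@(0, 0) [-x clear] — {cover, flange}
3. bearing@(0, 1) [-x clear] — {bearing, cover, flange}
4. base_plate@(-1, 1) [+y clear] — {base_plate, bearing, cover, flange}
5. pin@(-2, 1) [-x clear] — {base_plate, bearing, cover, flange, pin}
6. bracket@(-1, 0) [-x clear] — {base_plate, bearing, bracket, cover, flange, pin}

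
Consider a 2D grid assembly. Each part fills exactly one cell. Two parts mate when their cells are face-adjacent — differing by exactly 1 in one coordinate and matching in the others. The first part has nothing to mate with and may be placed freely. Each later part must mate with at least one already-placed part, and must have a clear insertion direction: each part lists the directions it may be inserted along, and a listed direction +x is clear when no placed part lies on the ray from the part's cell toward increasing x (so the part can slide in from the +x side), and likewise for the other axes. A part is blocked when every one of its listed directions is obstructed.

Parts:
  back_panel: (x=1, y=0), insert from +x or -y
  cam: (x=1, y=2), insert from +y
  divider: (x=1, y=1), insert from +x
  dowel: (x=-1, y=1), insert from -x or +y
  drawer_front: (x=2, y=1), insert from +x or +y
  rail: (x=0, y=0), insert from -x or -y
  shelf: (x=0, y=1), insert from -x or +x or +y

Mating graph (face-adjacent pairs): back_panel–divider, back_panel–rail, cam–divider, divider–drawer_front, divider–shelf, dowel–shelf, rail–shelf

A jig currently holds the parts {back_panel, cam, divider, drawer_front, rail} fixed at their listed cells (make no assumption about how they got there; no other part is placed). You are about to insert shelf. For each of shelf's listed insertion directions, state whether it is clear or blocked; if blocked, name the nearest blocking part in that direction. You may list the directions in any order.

-x: ray from shelf(0, 1) has no placed part ⇒ clear
+x: nearest on ray is divider@(1, 1) ⇒ blocked
+y: ray from shelf(0, 1) has no placed part ⇒ clear

+x: blocked by divider; +y: clear; -x: clear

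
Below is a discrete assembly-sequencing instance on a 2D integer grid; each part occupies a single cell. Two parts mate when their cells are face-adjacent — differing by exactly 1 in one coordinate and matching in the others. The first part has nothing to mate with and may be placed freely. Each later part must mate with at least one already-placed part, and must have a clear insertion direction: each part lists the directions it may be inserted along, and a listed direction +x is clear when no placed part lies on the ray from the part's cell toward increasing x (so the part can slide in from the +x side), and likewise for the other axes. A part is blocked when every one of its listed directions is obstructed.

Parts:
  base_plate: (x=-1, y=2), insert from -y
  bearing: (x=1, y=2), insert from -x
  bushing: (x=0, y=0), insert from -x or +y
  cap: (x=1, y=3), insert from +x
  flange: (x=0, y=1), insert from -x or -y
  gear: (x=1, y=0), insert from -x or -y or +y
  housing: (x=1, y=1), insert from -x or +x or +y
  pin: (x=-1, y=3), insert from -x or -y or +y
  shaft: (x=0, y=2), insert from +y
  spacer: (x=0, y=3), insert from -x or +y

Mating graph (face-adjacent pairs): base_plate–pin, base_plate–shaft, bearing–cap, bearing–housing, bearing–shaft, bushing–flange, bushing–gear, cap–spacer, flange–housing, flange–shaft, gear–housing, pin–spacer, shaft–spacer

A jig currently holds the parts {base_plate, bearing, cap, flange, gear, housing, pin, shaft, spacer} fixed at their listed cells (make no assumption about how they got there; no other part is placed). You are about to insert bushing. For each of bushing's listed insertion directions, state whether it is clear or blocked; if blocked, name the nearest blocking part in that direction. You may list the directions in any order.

-x: ray from bushing(0, 0) has no placed part ⇒ clear
+y: nearest on ray is flange@(0, 1) ⇒ blocked

+y: blocked by flange; -x: clear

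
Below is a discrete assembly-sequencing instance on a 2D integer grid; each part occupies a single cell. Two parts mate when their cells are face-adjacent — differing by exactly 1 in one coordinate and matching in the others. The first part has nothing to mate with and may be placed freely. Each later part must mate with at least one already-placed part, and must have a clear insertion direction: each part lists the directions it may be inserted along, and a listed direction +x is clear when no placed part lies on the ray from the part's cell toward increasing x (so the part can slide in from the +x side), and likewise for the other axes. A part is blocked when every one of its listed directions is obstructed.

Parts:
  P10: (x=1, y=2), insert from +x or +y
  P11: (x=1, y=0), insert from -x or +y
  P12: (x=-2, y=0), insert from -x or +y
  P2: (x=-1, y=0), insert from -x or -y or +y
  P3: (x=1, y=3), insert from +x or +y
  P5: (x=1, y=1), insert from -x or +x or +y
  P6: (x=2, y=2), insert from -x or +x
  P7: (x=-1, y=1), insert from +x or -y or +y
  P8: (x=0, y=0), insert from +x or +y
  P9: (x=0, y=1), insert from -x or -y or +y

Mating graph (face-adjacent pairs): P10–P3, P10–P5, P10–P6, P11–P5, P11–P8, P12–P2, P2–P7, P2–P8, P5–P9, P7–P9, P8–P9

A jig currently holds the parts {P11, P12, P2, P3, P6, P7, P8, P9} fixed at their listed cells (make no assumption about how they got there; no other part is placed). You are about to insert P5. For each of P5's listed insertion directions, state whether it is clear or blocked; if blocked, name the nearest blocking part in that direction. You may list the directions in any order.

-x: nearest on ray is P9@(0, 1) ⇒ blocked
+x: ray from P5(1, 1) has no placed part ⇒ clear
+y: nearest on ray is P3@(1, 3) ⇒ blocked

+x: clear; +y: blocked by P3; -x: blocked by P9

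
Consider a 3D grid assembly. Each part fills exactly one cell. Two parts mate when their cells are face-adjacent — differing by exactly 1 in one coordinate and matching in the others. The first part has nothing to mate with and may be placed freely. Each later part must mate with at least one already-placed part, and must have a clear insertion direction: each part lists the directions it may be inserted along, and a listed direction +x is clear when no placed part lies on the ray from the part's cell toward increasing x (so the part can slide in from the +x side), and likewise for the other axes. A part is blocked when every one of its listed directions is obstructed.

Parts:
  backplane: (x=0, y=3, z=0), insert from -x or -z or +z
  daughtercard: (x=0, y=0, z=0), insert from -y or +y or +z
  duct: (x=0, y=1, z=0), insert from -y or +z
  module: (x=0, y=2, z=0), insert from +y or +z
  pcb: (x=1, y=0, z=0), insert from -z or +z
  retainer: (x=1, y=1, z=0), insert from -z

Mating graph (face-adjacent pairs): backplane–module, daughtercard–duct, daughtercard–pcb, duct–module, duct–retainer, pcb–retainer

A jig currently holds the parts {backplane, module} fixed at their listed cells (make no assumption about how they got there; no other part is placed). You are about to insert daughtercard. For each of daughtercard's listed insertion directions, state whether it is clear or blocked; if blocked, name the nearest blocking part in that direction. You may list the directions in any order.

-y: ray from daughtercard(0, 0, 0) has no placed part ⇒ clear
+y: nearest on ray is module@(0, 2, 0) ⇒ blocked
+z: ray from daughtercard(0, 0, 0) has no placed part ⇒ clear

+y: blocked by module; +z: clear; -y: clear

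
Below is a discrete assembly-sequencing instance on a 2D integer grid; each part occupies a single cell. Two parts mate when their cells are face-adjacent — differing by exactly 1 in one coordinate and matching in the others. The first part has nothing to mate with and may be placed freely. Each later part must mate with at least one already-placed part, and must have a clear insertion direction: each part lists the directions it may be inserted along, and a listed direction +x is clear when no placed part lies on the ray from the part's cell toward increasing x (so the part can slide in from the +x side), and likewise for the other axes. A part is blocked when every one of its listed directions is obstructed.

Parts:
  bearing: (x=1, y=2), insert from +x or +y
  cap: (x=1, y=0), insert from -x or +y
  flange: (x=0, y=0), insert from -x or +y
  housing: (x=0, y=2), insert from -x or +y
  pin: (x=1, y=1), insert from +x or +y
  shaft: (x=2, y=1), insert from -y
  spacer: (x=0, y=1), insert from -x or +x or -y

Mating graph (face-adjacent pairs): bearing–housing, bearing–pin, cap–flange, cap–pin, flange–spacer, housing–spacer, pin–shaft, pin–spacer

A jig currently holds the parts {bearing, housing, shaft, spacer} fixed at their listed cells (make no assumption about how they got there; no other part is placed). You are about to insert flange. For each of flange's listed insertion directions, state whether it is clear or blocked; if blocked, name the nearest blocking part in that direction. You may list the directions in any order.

-x: ray from flange(0, 0) has no placed part ⇒ clear
+y: nearest on ray is spacer@(0, 1) ⇒ blocked

+y: blocked by spacer; -x: clear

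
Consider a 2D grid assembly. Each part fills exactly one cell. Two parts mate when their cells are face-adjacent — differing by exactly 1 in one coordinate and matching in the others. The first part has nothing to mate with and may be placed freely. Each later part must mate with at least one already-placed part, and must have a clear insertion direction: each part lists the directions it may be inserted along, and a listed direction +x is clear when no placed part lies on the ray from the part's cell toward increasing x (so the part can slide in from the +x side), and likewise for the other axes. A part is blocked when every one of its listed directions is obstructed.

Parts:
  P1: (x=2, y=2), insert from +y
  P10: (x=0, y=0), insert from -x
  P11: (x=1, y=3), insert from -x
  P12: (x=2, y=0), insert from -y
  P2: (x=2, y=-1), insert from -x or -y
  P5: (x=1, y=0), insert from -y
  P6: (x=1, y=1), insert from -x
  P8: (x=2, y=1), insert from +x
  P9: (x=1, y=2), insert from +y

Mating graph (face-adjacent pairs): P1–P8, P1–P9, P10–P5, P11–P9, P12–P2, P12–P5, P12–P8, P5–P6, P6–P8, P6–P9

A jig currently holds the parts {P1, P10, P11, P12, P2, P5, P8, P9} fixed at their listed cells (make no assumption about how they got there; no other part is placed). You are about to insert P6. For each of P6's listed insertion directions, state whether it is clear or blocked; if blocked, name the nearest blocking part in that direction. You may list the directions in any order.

-x: clear

-x: ray from P6(1, 1) has no placed part ⇒ clear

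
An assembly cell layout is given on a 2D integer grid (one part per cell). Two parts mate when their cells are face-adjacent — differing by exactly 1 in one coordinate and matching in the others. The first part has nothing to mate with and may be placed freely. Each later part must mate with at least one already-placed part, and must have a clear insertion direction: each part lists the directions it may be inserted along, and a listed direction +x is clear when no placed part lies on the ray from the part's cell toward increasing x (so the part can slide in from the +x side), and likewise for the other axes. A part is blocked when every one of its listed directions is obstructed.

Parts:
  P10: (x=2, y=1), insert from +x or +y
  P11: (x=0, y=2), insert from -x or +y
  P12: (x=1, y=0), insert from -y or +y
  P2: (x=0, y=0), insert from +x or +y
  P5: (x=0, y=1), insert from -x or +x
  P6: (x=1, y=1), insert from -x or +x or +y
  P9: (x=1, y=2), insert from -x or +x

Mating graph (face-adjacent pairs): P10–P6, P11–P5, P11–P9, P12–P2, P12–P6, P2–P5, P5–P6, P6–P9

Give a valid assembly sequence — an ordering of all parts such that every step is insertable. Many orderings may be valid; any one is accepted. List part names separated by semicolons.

1. P2@(0, 0) [+x clear] — {P2}
2. P12@(1, 0) [-y clear] — {P12, P2}
3. P5@(0, 1) [-x clear] — {P12, P2, P5}
4. P11@(0, 2) [-x clear] — {P11, P12, P2, P5}
5. P9@(1, 2) [+x clear] — {P11, P12, P2, P5, P9}
6. P6@(1, 1) [+x clear] — {P11, P12, P2, P5, P6, P9}
7. P10@(2, 1) [+x clear] — {P10, P11, P12, P2, P5, P6, P9}

P2; P12; P5; P11; P9; P6; P10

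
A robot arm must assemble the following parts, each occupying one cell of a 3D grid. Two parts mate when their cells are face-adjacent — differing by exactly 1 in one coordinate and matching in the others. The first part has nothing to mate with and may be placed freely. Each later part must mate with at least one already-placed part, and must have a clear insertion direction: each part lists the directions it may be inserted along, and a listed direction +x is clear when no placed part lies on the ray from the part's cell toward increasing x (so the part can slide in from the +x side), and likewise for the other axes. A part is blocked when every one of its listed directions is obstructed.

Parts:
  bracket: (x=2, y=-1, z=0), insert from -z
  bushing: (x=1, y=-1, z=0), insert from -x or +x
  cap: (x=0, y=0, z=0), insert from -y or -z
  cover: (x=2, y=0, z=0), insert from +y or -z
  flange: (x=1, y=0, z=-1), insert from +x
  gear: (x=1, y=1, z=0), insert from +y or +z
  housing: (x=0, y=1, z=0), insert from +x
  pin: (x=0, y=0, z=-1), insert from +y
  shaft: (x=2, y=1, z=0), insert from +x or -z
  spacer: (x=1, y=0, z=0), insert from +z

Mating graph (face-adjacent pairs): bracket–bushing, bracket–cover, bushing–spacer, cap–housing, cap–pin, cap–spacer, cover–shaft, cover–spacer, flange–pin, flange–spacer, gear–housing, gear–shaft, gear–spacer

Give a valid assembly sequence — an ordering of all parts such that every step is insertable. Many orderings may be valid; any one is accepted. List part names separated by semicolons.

1. pin@(0, 0, -1) [+y clear] — {pin}
2. flange@(1, 0, -1) [+x clear] — {flange, pin}
3. cap@(0, 0, 0) [-y clear] — {cap, flange, pin}
4. housing@(0, 1, 0) [+x clear] — {cap, flange, housing, pin}
5. gear@(1, 1, 0) [+y clear] — {cap, flange, gear, housing, pin}
6. shaft@(2, 1, 0) [+x clear] — {cap, flange, gear, housing, pin, shaft}
7. cover@(2, 0, 0) [-z clear] — {cap, cover, flange, gear, housing, pin, shaft}
8. bracket@(2, -1, 0) [-z clear] — {bracket, cap, cover, flange, gear, housing, pin, shaft}
9. spacer@(1, 0, 0) [+z clear] — {bracket, cap, cover, flange, gear, housing, pin, shaft, spacer}
10. bushing@(1, -1, 0) [-x clear] — {bracket, bushing, cap, cover, flange, gear, housing, pin, shaft, spacer}

pin; flange; cap; housing; gear; shaft; cover; bracket; spacer; bushing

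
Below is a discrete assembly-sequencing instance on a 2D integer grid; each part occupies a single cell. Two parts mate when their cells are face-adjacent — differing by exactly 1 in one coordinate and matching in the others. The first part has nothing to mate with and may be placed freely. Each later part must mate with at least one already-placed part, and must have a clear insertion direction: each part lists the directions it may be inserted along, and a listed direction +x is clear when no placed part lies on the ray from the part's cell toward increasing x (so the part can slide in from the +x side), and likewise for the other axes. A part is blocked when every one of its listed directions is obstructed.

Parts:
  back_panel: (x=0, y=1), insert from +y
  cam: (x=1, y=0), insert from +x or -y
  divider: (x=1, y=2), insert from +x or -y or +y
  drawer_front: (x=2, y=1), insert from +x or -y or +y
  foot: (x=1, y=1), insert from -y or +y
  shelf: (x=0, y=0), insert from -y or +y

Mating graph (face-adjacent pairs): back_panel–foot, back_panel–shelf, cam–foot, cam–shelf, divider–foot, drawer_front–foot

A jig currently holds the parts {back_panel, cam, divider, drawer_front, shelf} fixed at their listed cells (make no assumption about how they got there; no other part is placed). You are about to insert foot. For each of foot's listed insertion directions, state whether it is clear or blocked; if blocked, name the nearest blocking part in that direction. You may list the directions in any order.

+y: blocked by divider; -y: blocked by cam

-y: nearest on ray is cam@(1, 0) ⇒ blocked
+y: nearest on ray is divider@(1, 2) ⇒ blocked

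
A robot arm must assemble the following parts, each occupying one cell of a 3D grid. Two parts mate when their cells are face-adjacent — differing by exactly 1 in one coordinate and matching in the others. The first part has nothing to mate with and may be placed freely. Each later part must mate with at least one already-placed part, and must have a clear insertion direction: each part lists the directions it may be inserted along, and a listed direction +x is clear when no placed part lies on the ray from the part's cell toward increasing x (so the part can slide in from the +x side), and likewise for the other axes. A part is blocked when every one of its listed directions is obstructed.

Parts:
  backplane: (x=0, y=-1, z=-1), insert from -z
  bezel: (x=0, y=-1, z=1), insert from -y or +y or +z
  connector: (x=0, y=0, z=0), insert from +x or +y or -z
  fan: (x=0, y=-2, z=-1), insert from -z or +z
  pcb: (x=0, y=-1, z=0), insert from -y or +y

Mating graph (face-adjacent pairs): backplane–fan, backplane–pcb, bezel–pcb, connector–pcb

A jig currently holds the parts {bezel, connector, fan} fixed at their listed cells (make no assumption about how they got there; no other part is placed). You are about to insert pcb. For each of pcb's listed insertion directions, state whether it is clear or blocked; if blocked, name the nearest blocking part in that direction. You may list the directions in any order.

+y: blocked by connector; -y: clear

-y: ray from pcb(0, -1, 0) has no placed part ⇒ clear
+y: nearest on ray is connector@(0, 0, 0) ⇒ blocked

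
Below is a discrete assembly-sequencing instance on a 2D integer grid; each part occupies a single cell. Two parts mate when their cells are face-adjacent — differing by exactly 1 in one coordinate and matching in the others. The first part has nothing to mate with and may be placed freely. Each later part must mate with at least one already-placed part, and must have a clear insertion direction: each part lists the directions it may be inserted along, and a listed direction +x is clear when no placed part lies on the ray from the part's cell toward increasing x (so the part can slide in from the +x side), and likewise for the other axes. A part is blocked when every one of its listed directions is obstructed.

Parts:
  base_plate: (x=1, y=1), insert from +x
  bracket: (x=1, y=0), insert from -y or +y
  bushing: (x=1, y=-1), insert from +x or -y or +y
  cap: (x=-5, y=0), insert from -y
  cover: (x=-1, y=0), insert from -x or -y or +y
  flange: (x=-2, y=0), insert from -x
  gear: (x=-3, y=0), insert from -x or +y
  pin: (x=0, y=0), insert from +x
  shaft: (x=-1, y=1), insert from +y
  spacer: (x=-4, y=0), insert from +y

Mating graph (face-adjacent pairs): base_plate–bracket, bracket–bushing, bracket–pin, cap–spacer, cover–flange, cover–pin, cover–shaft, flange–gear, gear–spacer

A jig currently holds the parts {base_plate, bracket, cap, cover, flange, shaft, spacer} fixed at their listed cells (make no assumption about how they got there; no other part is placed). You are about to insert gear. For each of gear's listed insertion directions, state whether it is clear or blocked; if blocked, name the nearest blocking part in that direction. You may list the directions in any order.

+y: clear; -x: blocked by spacer

-x: nearest on ray is spacer@(-4, 0) ⇒ blocked
+y: ray from gear(-3, 0) has no placed part ⇒ clear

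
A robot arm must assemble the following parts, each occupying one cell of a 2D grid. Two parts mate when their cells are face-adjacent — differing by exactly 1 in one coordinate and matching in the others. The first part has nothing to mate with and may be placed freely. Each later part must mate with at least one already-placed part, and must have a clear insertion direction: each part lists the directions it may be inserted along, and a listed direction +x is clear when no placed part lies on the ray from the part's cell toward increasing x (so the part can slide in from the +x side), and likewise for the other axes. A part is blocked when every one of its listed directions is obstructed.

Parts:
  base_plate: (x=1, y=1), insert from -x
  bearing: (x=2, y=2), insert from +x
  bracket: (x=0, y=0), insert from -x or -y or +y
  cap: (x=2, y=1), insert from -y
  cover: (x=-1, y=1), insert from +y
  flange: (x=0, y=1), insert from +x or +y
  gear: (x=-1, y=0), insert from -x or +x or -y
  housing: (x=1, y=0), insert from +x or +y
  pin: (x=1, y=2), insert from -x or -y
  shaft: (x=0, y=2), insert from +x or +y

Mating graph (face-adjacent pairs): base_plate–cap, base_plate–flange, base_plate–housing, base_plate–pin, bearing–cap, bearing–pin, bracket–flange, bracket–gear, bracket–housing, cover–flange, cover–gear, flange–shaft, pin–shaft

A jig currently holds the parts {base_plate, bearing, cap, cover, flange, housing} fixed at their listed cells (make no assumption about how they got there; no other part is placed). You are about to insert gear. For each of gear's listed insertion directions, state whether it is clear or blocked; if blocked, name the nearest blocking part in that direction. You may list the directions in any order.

-x: ray from gear(-1, 0) has no placed part ⇒ clear
+x: nearest on ray is housing@(1, 0) ⇒ blocked
-y: ray from gear(-1, 0) has no placed part ⇒ clear

+x: blocked by housing; -x: clear; -y: clear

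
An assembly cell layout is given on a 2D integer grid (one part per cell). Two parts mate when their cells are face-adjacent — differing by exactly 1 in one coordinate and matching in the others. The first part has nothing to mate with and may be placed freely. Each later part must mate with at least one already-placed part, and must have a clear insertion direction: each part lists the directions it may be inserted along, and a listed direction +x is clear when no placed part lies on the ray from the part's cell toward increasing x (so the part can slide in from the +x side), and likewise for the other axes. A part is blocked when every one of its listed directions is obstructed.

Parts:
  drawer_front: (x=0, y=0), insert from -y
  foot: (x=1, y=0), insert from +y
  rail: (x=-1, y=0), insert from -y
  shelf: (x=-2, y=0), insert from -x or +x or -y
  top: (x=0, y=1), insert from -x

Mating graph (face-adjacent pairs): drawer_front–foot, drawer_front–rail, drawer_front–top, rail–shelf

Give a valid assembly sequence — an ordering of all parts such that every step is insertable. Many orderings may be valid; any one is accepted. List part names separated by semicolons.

foot; drawer_front; rail; top; shelf

1. foot@(1, 0) [+y clear] — {foot}
2. drawer_front@(0, 0) [-y clear] — {drawer_front, foot}
3. rail@(-1, 0) [-y clear] — {drawer_front, foot, rail}
4. top@(0, 1) [-x clear] — {drawer_front, foot, rail, top}
5. shelf@(-2, 0) [-x clear] — {drawer_front, foot, rail, shelf, top}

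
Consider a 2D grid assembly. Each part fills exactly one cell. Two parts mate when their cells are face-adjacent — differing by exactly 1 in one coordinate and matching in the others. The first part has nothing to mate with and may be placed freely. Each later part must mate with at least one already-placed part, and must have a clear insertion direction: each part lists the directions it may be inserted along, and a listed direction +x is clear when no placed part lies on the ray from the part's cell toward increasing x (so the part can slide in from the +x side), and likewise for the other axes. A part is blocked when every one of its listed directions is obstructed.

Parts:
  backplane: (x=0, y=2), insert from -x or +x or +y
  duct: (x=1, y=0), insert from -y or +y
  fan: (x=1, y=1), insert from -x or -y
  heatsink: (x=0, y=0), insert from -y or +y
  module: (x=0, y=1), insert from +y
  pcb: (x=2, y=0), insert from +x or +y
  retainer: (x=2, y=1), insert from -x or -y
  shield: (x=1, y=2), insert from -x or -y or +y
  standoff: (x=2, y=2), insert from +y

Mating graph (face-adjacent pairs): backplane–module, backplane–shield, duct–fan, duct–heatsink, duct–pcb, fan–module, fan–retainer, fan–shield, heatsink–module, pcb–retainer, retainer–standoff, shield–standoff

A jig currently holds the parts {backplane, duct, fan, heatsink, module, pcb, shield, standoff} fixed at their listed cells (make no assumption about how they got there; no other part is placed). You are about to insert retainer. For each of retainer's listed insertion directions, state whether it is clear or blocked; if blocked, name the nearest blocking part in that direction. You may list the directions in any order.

-x: blocked by fan; -y: blocked by pcb

-x: nearest on ray is fan@(1, 1) ⇒ blocked
-y: nearest on ray is pcb@(2, 0) ⇒ blocked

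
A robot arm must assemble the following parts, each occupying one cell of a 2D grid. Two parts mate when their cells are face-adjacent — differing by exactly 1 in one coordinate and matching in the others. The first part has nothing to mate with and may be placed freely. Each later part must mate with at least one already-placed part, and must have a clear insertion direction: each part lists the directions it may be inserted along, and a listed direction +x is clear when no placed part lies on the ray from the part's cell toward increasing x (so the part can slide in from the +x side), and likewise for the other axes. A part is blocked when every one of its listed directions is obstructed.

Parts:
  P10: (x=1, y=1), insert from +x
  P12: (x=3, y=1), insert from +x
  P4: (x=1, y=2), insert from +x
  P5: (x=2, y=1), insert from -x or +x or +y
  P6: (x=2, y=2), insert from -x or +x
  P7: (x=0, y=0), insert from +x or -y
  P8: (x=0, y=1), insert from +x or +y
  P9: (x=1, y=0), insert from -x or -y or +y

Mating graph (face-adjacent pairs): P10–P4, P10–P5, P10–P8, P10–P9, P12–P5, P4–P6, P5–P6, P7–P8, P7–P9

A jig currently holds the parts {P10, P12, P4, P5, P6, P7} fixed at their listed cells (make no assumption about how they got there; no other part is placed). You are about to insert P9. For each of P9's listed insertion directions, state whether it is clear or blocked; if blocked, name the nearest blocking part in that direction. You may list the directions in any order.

-x: nearest on ray is P7@(0, 0) ⇒ blocked
-y: ray from P9(1, 0) has no placed part ⇒ clear
+y: nearest on ray is P10@(1, 1) ⇒ blocked

+y: blocked by P10; -x: blocked by P7; -y: clear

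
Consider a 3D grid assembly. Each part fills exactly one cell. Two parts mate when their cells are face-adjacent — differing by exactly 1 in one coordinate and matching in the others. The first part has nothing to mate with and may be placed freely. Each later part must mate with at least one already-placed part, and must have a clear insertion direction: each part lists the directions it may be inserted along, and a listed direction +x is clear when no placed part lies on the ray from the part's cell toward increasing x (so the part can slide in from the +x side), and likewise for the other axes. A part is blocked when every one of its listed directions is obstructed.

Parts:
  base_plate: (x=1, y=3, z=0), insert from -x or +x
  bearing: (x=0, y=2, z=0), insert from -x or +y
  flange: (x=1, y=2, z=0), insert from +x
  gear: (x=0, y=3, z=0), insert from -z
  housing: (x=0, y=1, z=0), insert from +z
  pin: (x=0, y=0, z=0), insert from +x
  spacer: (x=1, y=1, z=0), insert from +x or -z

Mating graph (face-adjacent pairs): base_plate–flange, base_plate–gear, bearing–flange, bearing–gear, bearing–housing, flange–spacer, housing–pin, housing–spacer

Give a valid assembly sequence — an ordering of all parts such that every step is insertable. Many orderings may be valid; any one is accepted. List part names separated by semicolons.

flange; spacer; housing; base_plate; pin; gear; bearing

1. flange@(1, 2, 0) [+x clear] — {flange}
2. spacer@(1, 1, 0) [+x clear] — {flange, spacer}
3. housing@(0, 1, 0) [+z clear] — {flange, housing, spacer}
4. base_plate@(1, 3, 0) [-x clear] — {base_plate, flange, housing, spacer}
5. pin@(0, 0, 0) [+x clear] — {base_plate, flange, housing, pin, spacer}
6. gear@(0, 3, 0) [-z clear] — {base_plate, flange, gear, housing, pin, spacer}
7. bearing@(0, 2, 0) [-x clear] — {base_plate, bearing, flange, gear, housing, pin, spacer}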